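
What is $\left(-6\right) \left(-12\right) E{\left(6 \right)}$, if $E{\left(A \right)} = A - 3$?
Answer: $216$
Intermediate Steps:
$E{\left(A \right)} = -3 + A$ ($E{\left(A \right)} = A - 3 = -3 + A$)
$\left(-6\right) \left(-12\right) E{\left(6 \right)} = \left(-6\right) \left(-12\right) \left(-3 + 6\right) = 72 \cdot 3 = 216$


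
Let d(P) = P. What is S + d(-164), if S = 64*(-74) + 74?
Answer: -4826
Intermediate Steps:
S = -4662 (S = -4736 + 74 = -4662)
S + d(-164) = -4662 - 164 = -4826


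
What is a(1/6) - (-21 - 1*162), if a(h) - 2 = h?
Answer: 1111/6 ≈ 185.17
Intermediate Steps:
a(h) = 2 + h
a(1/6) - (-21 - 1*162) = (2 + 1/6) - (-21 - 1*162) = (2 + ⅙) - (-21 - 162) = 13/6 - 1*(-183) = 13/6 + 183 = 1111/6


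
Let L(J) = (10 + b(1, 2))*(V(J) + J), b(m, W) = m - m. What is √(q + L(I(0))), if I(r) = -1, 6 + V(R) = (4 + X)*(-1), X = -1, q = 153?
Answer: √53 ≈ 7.2801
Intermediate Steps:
b(m, W) = 0
V(R) = -9 (V(R) = -6 + (4 - 1)*(-1) = -6 + 3*(-1) = -6 - 3 = -9)
L(J) = -90 + 10*J (L(J) = (10 + 0)*(-9 + J) = 10*(-9 + J) = -90 + 10*J)
√(q + L(I(0))) = √(153 + (-90 + 10*(-1))) = √(153 + (-90 - 10)) = √(153 - 100) = √53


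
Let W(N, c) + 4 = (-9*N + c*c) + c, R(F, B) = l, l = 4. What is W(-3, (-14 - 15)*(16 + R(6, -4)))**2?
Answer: 112790520649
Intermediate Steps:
R(F, B) = 4
W(N, c) = -4 + c + c**2 - 9*N (W(N, c) = -4 + ((-9*N + c*c) + c) = -4 + ((-9*N + c**2) + c) = -4 + ((c**2 - 9*N) + c) = -4 + (c + c**2 - 9*N) = -4 + c + c**2 - 9*N)
W(-3, (-14 - 15)*(16 + R(6, -4)))**2 = (-4 + (-14 - 15)*(16 + 4) + ((-14 - 15)*(16 + 4))**2 - 9*(-3))**2 = (-4 - 29*20 + (-29*20)**2 + 27)**2 = (-4 - 580 + (-580)**2 + 27)**2 = (-4 - 580 + 336400 + 27)**2 = 335843**2 = 112790520649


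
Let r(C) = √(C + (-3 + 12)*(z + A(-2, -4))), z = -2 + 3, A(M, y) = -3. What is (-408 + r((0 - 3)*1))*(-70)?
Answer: 28560 - 70*I*√21 ≈ 28560.0 - 320.78*I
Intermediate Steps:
z = 1
r(C) = √(-18 + C) (r(C) = √(C + (-3 + 12)*(1 - 3)) = √(C + 9*(-2)) = √(C - 18) = √(-18 + C))
(-408 + r((0 - 3)*1))*(-70) = (-408 + √(-18 + (0 - 3)*1))*(-70) = (-408 + √(-18 - 3*1))*(-70) = (-408 + √(-18 - 3))*(-70) = (-408 + √(-21))*(-70) = (-408 + I*√21)*(-70) = 28560 - 70*I*√21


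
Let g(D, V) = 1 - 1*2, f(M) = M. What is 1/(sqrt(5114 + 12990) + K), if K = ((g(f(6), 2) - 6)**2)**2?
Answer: 2401/5746697 - 2*sqrt(4526)/5746697 ≈ 0.00039439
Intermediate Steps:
g(D, V) = -1 (g(D, V) = 1 - 2 = -1)
K = 2401 (K = ((-1 - 6)**2)**2 = ((-7)**2)**2 = 49**2 = 2401)
1/(sqrt(5114 + 12990) + K) = 1/(sqrt(5114 + 12990) + 2401) = 1/(sqrt(18104) + 2401) = 1/(2*sqrt(4526) + 2401) = 1/(2401 + 2*sqrt(4526))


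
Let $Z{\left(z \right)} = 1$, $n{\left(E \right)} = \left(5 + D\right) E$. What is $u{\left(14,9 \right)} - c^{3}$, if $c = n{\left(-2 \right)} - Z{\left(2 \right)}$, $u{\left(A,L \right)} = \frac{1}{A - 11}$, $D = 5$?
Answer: $\frac{27784}{3} \approx 9261.3$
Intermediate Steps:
$n{\left(E \right)} = 10 E$ ($n{\left(E \right)} = \left(5 + 5\right) E = 10 E$)
$u{\left(A,L \right)} = \frac{1}{-11 + A}$
$c = -21$ ($c = 10 \left(-2\right) - 1 = -20 - 1 = -21$)
$u{\left(14,9 \right)} - c^{3} = \frac{1}{-11 + 14} - \left(-21\right)^{3} = \frac{1}{3} - -9261 = \frac{1}{3} + 9261 = \frac{27784}{3}$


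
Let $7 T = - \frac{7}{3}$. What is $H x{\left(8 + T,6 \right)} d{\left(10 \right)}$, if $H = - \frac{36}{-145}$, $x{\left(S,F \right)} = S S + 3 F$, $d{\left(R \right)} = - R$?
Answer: $- \frac{5528}{29} \approx -190.62$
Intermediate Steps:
$T = - \frac{1}{3}$ ($T = \frac{\left(-7\right) \frac{1}{3}}{7} = \frac{1}{7} \left(- \frac{7}{3}\right) = - \frac{1}{3} \approx -0.33333$)
$x{\left(S,F \right)} = S^{2} + 3 F$
$H = \frac{36}{145}$ ($H = \left(-36\right) \left(- \frac{1}{145}\right) = \frac{36}{145} \approx 0.24828$)
$H x{\left(8 + T,6 \right)} d{\left(10 \right)} = \frac{36 \left(\left(8 - \frac{1}{3}\right)^{2} + 3 \cdot 6\right)}{145} \left(\left(-1\right) 10\right) = \frac{36 \left(\left(\frac{23}{3}\right)^{2} + 18\right)}{145} \left(-10\right) = \frac{36 \left(\frac{529}{9} + 18\right)}{145} \left(-10\right) = \frac{36}{145} \cdot \frac{691}{9} \left(-10\right) = \frac{2764}{145} \left(-10\right) = - \frac{5528}{29}$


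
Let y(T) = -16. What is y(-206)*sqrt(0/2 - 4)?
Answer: -32*I ≈ -32.0*I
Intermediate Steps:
y(-206)*sqrt(0/2 - 4) = -16*sqrt(0/2 - 4) = -16*sqrt(0*(1/2) - 4) = -16*sqrt(0 - 4) = -32*I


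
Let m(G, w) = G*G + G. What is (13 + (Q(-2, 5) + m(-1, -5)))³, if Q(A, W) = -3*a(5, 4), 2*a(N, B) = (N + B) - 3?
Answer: 64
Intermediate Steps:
a(N, B) = -3/2 + B/2 + N/2 (a(N, B) = ((N + B) - 3)/2 = ((B + N) - 3)/2 = (-3 + B + N)/2 = -3/2 + B/2 + N/2)
Q(A, W) = -9 (Q(A, W) = -3*(-3/2 + (½)*4 + (½)*5) = -3*(-3/2 + 2 + 5/2) = -3*3 = -9)
m(G, w) = G + G² (m(G, w) = G² + G = G + G²)
(13 + (Q(-2, 5) + m(-1, -5)))³ = (13 + (-9 - (1 - 1)))³ = (13 + (-9 - 1*0))³ = (13 + (-9 + 0))³ = (13 - 9)³ = 4³ = 64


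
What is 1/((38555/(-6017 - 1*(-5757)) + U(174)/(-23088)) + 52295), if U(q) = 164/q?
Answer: 1004328/52372402465 ≈ 1.9177e-5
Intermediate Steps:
1/((38555/(-6017 - 1*(-5757)) + U(174)/(-23088)) + 52295) = 1/((38555/(-6017 - 1*(-5757)) + (164/174)/(-23088)) + 52295) = 1/((38555/(-6017 + 5757) + (164*(1/174))*(-1/23088)) + 52295) = 1/((38555/(-260) + (82/87)*(-1/23088)) + 52295) = 1/((38555*(-1/260) - 41/1004328) + 52295) = 1/((-7711/52 - 41/1004328) + 52295) = 1/(-148930295/1004328 + 52295) = 1/(52372402465/1004328) = 1004328/52372402465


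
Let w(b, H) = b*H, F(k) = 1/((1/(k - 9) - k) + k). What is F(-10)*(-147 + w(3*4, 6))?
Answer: 1425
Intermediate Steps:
F(k) = -9 + k (F(k) = 1/((1/(-9 + k) - k) + k) = 1/(1/(-9 + k)) = -9 + k)
w(b, H) = H*b
F(-10)*(-147 + w(3*4, 6)) = (-9 - 10)*(-147 + 6*(3*4)) = -19*(-147 + 6*12) = -19*(-147 + 72) = -19*(-75) = 1425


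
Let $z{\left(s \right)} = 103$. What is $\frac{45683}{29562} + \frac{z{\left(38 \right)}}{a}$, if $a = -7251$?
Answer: $\frac{109400849}{71451354} \approx 1.5311$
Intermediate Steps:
$\frac{45683}{29562} + \frac{z{\left(38 \right)}}{a} = \frac{45683}{29562} + \frac{103}{-7251} = 45683 \cdot \frac{1}{29562} + 103 \left(- \frac{1}{7251}\right) = \frac{45683}{29562} - \frac{103}{7251} = \frac{109400849}{71451354}$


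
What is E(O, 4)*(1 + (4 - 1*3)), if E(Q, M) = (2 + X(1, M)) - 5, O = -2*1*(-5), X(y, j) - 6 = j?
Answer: 14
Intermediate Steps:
X(y, j) = 6 + j
O = 10 (O = -2*(-5) = 10)
E(Q, M) = 3 + M (E(Q, M) = (2 + (6 + M)) - 5 = (8 + M) - 5 = 3 + M)
E(O, 4)*(1 + (4 - 1*3)) = (3 + 4)*(1 + (4 - 1*3)) = 7*(1 + (4 - 3)) = 7*(1 + 1) = 7*2 = 14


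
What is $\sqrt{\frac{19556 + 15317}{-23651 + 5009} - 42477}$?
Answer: $\frac{7 i \sqrt{301274163606}}{18642} \approx 206.1 i$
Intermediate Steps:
$\sqrt{\frac{19556 + 15317}{-23651 + 5009} - 42477} = \sqrt{\frac{34873}{-18642} - 42477} = \sqrt{34873 \left(- \frac{1}{18642}\right) - 42477} = \sqrt{- \frac{34873}{18642} - 42477} = \sqrt{- \frac{791891107}{18642}} = \frac{7 i \sqrt{301274163606}}{18642}$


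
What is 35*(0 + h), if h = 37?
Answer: 1295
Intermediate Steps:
35*(0 + h) = 35*(0 + 37) = 35*37 = 1295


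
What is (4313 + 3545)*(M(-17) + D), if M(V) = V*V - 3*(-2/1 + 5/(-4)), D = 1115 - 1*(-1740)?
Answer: 49564335/2 ≈ 2.4782e+7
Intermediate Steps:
D = 2855 (D = 1115 + 1740 = 2855)
M(V) = 39/4 + V² (M(V) = V² - 3*(-2*1 + 5*(-¼)) = V² - 3*(-2 - 5/4) = V² - 3*(-13/4) = V² + 39/4 = 39/4 + V²)
(4313 + 3545)*(M(-17) + D) = (4313 + 3545)*((39/4 + (-17)²) + 2855) = 7858*((39/4 + 289) + 2855) = 7858*(1195/4 + 2855) = 7858*(12615/4) = 49564335/2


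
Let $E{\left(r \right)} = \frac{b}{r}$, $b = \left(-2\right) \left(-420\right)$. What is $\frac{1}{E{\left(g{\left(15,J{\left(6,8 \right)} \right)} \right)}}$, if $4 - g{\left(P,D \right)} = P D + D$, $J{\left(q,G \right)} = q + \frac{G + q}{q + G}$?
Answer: $- \frac{9}{70} \approx -0.12857$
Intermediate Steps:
$J{\left(q,G \right)} = 1 + q$ ($J{\left(q,G \right)} = q + \frac{G + q}{G + q} = q + 1 = 1 + q$)
$g{\left(P,D \right)} = 4 - D - D P$ ($g{\left(P,D \right)} = 4 - \left(P D + D\right) = 4 - \left(D P + D\right) = 4 - \left(D + D P\right) = 4 - D - D P$)
$b = 840$
$E{\left(r \right)} = \frac{840}{r}$
$\frac{1}{E{\left(g{\left(15,J{\left(6,8 \right)} \right)} \right)}} = \frac{1}{840 \frac{1}{4 - \left(1 + 6\right) - \left(1 + 6\right) 15}} = \frac{1}{840 \frac{1}{4 - 7 - 7 \cdot 15}} = \frac{1}{840 \frac{1}{4 - 7 - 105}} = \frac{1}{840 \frac{1}{-108}} = \frac{1}{840 \left(- \frac{1}{108}\right)} = \frac{1}{- \frac{70}{9}} = - \frac{9}{70}$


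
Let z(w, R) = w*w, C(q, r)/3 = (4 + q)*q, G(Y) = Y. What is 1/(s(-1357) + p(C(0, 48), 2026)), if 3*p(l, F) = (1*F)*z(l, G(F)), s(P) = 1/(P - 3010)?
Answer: -4367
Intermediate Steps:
s(P) = 1/(-3010 + P)
C(q, r) = 3*q*(4 + q) (C(q, r) = 3*((4 + q)*q) = 3*(q*(4 + q)) = 3*q*(4 + q))
z(w, R) = w²
p(l, F) = F*l²/3 (p(l, F) = ((1*F)*l²)/3 = (F*l²)/3 = F*l²/3)
1/(s(-1357) + p(C(0, 48), 2026)) = 1/(1/(-3010 - 1357) + (⅓)*2026*(3*0*(4 + 0))²) = 1/(1/(-4367) + (⅓)*2026*(3*0*4)²) = 1/(-1/4367 + (⅓)*2026*0²) = 1/(-1/4367 + (⅓)*2026*0) = 1/(-1/4367 + 0) = 1/(-1/4367) = -4367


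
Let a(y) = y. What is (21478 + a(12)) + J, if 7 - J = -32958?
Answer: 54455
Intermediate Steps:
J = 32965 (J = 7 - 1*(-32958) = 7 + 32958 = 32965)
(21478 + a(12)) + J = (21478 + 12) + 32965 = 21490 + 32965 = 54455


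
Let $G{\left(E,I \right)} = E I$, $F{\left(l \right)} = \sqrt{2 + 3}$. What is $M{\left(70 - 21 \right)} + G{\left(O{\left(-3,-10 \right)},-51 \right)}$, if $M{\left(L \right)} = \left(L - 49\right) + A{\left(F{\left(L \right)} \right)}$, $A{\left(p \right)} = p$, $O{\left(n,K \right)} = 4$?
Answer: $-204 + \sqrt{5} \approx -201.76$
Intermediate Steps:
$F{\left(l \right)} = \sqrt{5}$
$M{\left(L \right)} = -49 + L + \sqrt{5}$ ($M{\left(L \right)} = \left(L - 49\right) + \sqrt{5} = \left(-49 + L\right) + \sqrt{5} = -49 + L + \sqrt{5}$)
$M{\left(70 - 21 \right)} + G{\left(O{\left(-3,-10 \right)},-51 \right)} = \left(-49 + \left(70 - 21\right) + \sqrt{5}\right) + 4 \left(-51\right) = \left(-49 + \left(70 - 21\right) + \sqrt{5}\right) - 204 = \left(-49 + 49 + \sqrt{5}\right) - 204 = \sqrt{5} - 204 = -204 + \sqrt{5}$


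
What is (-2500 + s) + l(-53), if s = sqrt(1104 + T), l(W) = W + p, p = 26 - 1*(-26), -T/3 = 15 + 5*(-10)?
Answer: -2501 + sqrt(1209) ≈ -2466.2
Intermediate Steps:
T = 105 (T = -3*(15 + 5*(-10)) = -3*(15 - 50) = -3*(-35) = 105)
p = 52 (p = 26 + 26 = 52)
l(W) = 52 + W (l(W) = W + 52 = 52 + W)
s = sqrt(1209) (s = sqrt(1104 + 105) = sqrt(1209) ≈ 34.771)
(-2500 + s) + l(-53) = (-2500 + sqrt(1209)) + (52 - 53) = (-2500 + sqrt(1209)) - 1 = -2501 + sqrt(1209)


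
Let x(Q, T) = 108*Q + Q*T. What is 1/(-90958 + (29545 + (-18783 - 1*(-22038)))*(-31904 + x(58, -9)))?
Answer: -1/858204558 ≈ -1.1652e-9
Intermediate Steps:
1/(-90958 + (29545 + (-18783 - 1*(-22038)))*(-31904 + x(58, -9))) = 1/(-90958 + (29545 + (-18783 - 1*(-22038)))*(-31904 + 58*(108 - 9))) = 1/(-90958 + (29545 + (-18783 + 22038))*(-31904 + 58*99)) = 1/(-90958 + (29545 + 3255)*(-31904 + 5742)) = 1/(-90958 + 32800*(-26162)) = 1/(-90958 - 858113600) = 1/(-858204558) = -1/858204558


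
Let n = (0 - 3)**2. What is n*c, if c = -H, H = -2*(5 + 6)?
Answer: 198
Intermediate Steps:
H = -22 (H = -2*11 = -22)
n = 9 (n = (-3)**2 = 9)
c = 22 (c = -1*(-22) = 22)
n*c = 9*22 = 198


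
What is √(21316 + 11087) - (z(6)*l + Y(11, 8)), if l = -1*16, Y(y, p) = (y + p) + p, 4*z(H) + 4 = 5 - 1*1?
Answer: -27 + √32403 ≈ 153.01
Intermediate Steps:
z(H) = 0 (z(H) = -1 + (5 - 1*1)/4 = -1 + (5 - 1)/4 = -1 + (¼)*4 = -1 + 1 = 0)
Y(y, p) = y + 2*p (Y(y, p) = (p + y) + p = y + 2*p)
l = -16
√(21316 + 11087) - (z(6)*l + Y(11, 8)) = √(21316 + 11087) - (0*(-16) + (11 + 2*8)) = √32403 - (0 + (11 + 16)) = √32403 - (0 + 27) = √32403 - 1*27 = √32403 - 27 = -27 + √32403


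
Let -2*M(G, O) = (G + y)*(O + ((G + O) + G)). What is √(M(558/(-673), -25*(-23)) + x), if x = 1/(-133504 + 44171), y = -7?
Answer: 2*√4062078091520159610/60121109 ≈ 67.047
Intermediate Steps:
x = -1/89333 (x = 1/(-89333) = -1/89333 ≈ -1.1194e-5)
M(G, O) = -(-7 + G)*(2*G + 2*O)/2 (M(G, O) = -(G - 7)*(O + ((G + O) + G))/2 = -(-7 + G)*(O + (O + 2*G))/2 = -(-7 + G)*(2*G + 2*O)/2)
√(M(558/(-673), -25*(-23)) + x) = √((-(558/(-673))² + 7*(558/(-673)) + 7*(-25*(-23)) - 558/(-673)*(-25*(-23))) - 1/89333) = √((-(558*(-1/673))² + 7*(558*(-1/673)) + 7*575 - 1*558*(-1/673)*575) - 1/89333) = √((-(-558/673)² + 7*(-558/673) + 4025 - 1*(-558/673)*575) - 1/89333) = √((-1*311364/452929 - 3906/673 + 4025 + 320850/673) - 1/89333) = √((-311364/452929 - 3906/673 + 4025 + 320850/673) - 1/89333) = √(2036031173/452929 - 1/89333) = √(181884772324680/40461506357) = 2*√4062078091520159610/60121109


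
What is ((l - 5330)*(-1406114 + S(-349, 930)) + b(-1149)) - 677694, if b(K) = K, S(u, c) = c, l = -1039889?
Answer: 1468724336453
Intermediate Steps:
((l - 5330)*(-1406114 + S(-349, 930)) + b(-1149)) - 677694 = ((-1039889 - 5330)*(-1406114 + 930) - 1149) - 677694 = (-1045219*(-1405184) - 1149) - 677694 = (1468725015296 - 1149) - 677694 = 1468725014147 - 677694 = 1468724336453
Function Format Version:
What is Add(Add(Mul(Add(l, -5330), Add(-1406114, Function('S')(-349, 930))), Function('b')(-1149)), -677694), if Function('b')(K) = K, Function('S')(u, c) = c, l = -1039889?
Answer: 1468724336453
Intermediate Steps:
Add(Add(Mul(Add(l, -5330), Add(-1406114, Function('S')(-349, 930))), Function('b')(-1149)), -677694) = Add(Add(Mul(Add(-1039889, -5330), Add(-1406114, 930)), -1149), -677694) = Add(Add(Mul(-1045219, -1405184), -1149), -677694) = Add(Add(1468725015296, -1149), -677694) = Add(1468725014147, -677694) = 1468724336453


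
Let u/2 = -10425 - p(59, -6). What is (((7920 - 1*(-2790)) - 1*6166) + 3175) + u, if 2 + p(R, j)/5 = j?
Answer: -13051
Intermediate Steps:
p(R, j) = -10 + 5*j
u = -20770 (u = 2*(-10425 - (-10 + 5*(-6))) = 2*(-10425 - (-10 - 30)) = 2*(-10425 - 1*(-40)) = 2*(-10425 + 40) = 2*(-10385) = -20770)
(((7920 - 1*(-2790)) - 1*6166) + 3175) + u = (((7920 - 1*(-2790)) - 1*6166) + 3175) - 20770 = (((7920 + 2790) - 6166) + 3175) - 20770 = ((10710 - 6166) + 3175) - 20770 = (4544 + 3175) - 20770 = 7719 - 20770 = -13051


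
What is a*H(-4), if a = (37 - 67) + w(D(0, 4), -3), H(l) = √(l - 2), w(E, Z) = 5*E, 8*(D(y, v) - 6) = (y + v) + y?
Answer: 5*I*√6/2 ≈ 6.1237*I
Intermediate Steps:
D(y, v) = 6 + y/4 + v/8 (D(y, v) = 6 + ((y + v) + y)/8 = 6 + ((v + y) + y)/8 = 6 + (v + 2*y)/8 = 6 + (y/4 + v/8) = 6 + y/4 + v/8)
H(l) = √(-2 + l)
a = 5/2 (a = (37 - 67) + 5*(6 + (¼)*0 + (⅛)*4) = -30 + 5*(6 + 0 + ½) = -30 + 5*(13/2) = -30 + 65/2 = 5/2 ≈ 2.5000)
a*H(-4) = 5*√(-2 - 4)/2 = 5*√(-6)/2 = 5*(I*√6)/2 = 5*I*√6/2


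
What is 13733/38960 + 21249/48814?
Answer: 749111851/950896720 ≈ 0.78780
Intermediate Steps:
13733/38960 + 21249/48814 = 749111851/950896720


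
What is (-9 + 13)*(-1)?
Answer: -4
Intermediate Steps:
(-9 + 13)*(-1) = 4*(-1) = -4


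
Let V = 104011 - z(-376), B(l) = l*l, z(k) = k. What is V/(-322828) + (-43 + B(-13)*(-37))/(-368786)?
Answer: -1657451777/5411565764 ≈ -0.30628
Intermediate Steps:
B(l) = l**2
V = 104387 (V = 104011 - 1*(-376) = 104011 + 376 = 104387)
V/(-322828) + (-43 + B(-13)*(-37))/(-368786) = 104387/(-322828) + (-43 + (-13)**2*(-37))/(-368786) = 104387*(-1/322828) + (-43 + 169*(-37))*(-1/368786) = -104387/322828 + (-43 - 6253)*(-1/368786) = -104387/322828 - 6296*(-1/368786) = -104387/322828 + 3148/184393 = -1657451777/5411565764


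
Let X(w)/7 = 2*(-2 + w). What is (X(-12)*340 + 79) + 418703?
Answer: 352142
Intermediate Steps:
X(w) = -28 + 14*w (X(w) = 7*(2*(-2 + w)) = 7*(-4 + 2*w) = -28 + 14*w)
(X(-12)*340 + 79) + 418703 = ((-28 + 14*(-12))*340 + 79) + 418703 = ((-28 - 168)*340 + 79) + 418703 = (-196*340 + 79) + 418703 = (-66640 + 79) + 418703 = -66561 + 418703 = 352142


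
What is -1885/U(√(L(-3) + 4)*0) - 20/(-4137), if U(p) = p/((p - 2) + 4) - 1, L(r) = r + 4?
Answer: 7798265/4137 ≈ 1885.0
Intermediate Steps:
L(r) = 4 + r
U(p) = -1 + p/(2 + p) (U(p) = p/((-2 + p) + 4) - 1 = p/(2 + p) - 1 = -1 + p/(2 + p))
-1885/U(√(L(-3) + 4)*0) - 20/(-4137) = -1885*(-1/1) - 20/(-4137) = -1885*(-1/1) - 20*(-1/4137) = -1885*(-1/1) + 20/4137 = -1885/((-2*½)) + 20/4137 = -1885/(-1) + 20/4137 = -1885*(-1) + 20/4137 = 1885 + 20/4137 = 7798265/4137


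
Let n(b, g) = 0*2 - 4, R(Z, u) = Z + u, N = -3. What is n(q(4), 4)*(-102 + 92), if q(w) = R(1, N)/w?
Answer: 40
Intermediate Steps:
q(w) = -2/w (q(w) = (1 - 3)/w = -2/w)
n(b, g) = -4 (n(b, g) = 0 - 4 = -4)
n(q(4), 4)*(-102 + 92) = -4*(-102 + 92) = -4*(-10) = 40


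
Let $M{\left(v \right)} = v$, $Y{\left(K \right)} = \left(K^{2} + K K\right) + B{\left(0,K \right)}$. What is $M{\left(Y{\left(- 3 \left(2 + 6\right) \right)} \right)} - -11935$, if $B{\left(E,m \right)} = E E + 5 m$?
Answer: $12967$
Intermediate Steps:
$B{\left(E,m \right)} = E^{2} + 5 m$
$Y{\left(K \right)} = 2 K^{2} + 5 K$ ($Y{\left(K \right)} = \left(K^{2} + K K\right) + \left(0^{2} + 5 K\right) = \left(K^{2} + K^{2}\right) + \left(0 + 5 K\right) = 2 K^{2} + 5 K$)
$M{\left(Y{\left(- 3 \left(2 + 6\right) \right)} \right)} - -11935 = - 3 \left(2 + 6\right) \left(5 + 2 \left(- 3 \left(2 + 6\right)\right)\right) - -11935 = \left(-3\right) 8 \left(5 + 2 \left(\left(-3\right) 8\right)\right) + 11935 = - 24 \left(5 + 2 \left(-24\right)\right) + 11935 = - 24 \left(5 - 48\right) + 11935 = \left(-24\right) \left(-43\right) + 11935 = 1032 + 11935 = 12967$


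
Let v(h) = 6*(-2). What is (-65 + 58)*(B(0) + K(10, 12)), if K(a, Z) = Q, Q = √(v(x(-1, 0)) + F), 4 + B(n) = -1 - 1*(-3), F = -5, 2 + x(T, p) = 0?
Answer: 14 - 7*I*√17 ≈ 14.0 - 28.862*I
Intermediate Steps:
x(T, p) = -2 (x(T, p) = -2 + 0 = -2)
v(h) = -12
B(n) = -2 (B(n) = -4 + (-1 - 1*(-3)) = -4 + (-1 + 3) = -4 + 2 = -2)
Q = I*√17 (Q = √(-12 - 5) = √(-17) = I*√17 ≈ 4.1231*I)
K(a, Z) = I*√17
(-65 + 58)*(B(0) + K(10, 12)) = (-65 + 58)*(-2 + I*√17) = -7*(-2 + I*√17) = 14 - 7*I*√17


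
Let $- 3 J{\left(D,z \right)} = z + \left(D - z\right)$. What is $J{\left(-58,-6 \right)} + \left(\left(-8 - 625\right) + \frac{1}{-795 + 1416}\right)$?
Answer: $- \frac{381086}{621} \approx -613.67$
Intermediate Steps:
$J{\left(D,z \right)} = - \frac{D}{3}$ ($J{\left(D,z \right)} = - \frac{z + \left(D - z\right)}{3} = - \frac{D}{3}$)
$J{\left(-58,-6 \right)} + \left(\left(-8 - 625\right) + \frac{1}{-795 + 1416}\right) = \left(- \frac{1}{3}\right) \left(-58\right) + \left(\left(-8 - 625\right) + \frac{1}{-795 + 1416}\right) = \frac{58}{3} - \left(633 - \frac{1}{621}\right) = \frac{58}{3} + \left(-633 + \frac{1}{621}\right) = \frac{58}{3} - \frac{393092}{621} = - \frac{381086}{621}$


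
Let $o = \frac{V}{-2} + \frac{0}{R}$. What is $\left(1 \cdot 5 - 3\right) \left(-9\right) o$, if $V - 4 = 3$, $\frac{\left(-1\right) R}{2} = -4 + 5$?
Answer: $63$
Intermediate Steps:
$R = -2$ ($R = - 2 \left(-4 + 5\right) = \left(-2\right) 1 = -2$)
$V = 7$ ($V = 4 + 3 = 7$)
$o = - \frac{7}{2}$ ($o = \frac{7}{-2} + \frac{0}{-2} = 7 \left(- \frac{1}{2}\right) + 0 \left(- \frac{1}{2}\right) = - \frac{7}{2} + 0 = - \frac{7}{2} \approx -3.5$)
$\left(1 \cdot 5 - 3\right) \left(-9\right) o = \left(1 \cdot 5 - 3\right) \left(-9\right) \left(- \frac{7}{2}\right) = \left(5 - 3\right) \left(-9\right) \left(- \frac{7}{2}\right) = 2 \left(-9\right) \left(- \frac{7}{2}\right) = \left(-18\right) \left(- \frac{7}{2}\right) = 63$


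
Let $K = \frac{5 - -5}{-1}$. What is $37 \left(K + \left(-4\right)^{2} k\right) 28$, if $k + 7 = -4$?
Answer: $-192696$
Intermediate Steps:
$k = -11$ ($k = -7 - 4 = -11$)
$K = -10$ ($K = \left(5 + 5\right) \left(-1\right) = 10 \left(-1\right) = -10$)
$37 \left(K + \left(-4\right)^{2} k\right) 28 = 37 \left(-10 + \left(-4\right)^{2} \left(-11\right)\right) 28 = 37 \left(-10 + 16 \left(-11\right)\right) 28 = 37 \left(-10 - 176\right) 28 = 37 \left(-186\right) 28 = \left(-6882\right) 28 = -192696$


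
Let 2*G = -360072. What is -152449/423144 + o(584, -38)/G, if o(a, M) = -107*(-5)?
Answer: -256228613/705381048 ≈ -0.36325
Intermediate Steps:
G = -180036 (G = (½)*(-360072) = -180036)
o(a, M) = 535
-152449/423144 + o(584, -38)/G = -152449/423144 + 535/(-180036) = -152449*1/423144 + 535*(-1/180036) = -152449/423144 - 535/180036 = -256228613/705381048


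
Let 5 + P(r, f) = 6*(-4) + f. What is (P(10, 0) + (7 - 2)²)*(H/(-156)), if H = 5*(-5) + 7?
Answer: -6/13 ≈ -0.46154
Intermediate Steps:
P(r, f) = -29 + f (P(r, f) = -5 + (6*(-4) + f) = -5 + (-24 + f) = -29 + f)
H = -18 (H = -25 + 7 = -18)
(P(10, 0) + (7 - 2)²)*(H/(-156)) = ((-29 + 0) + (7 - 2)²)*(-18/(-156)) = (-29 + 5²)*(-18*(-1/156)) = (-29 + 25)*(3/26) = -4*3/26 = -6/13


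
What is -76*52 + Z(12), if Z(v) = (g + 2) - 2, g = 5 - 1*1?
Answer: -3948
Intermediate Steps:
g = 4 (g = 5 - 1 = 4)
Z(v) = 4 (Z(v) = (4 + 2) - 2 = 6 - 2 = 4)
-76*52 + Z(12) = -76*52 + 4 = -3952 + 4 = -3948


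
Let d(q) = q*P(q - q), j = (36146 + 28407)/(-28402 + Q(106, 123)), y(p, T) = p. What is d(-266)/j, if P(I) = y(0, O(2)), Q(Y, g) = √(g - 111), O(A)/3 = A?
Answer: 0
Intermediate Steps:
O(A) = 3*A
Q(Y, g) = √(-111 + g)
j = 64553/(-28402 + 2*√3) (j = (36146 + 28407)/(-28402 + √(-111 + 123)) = 64553/(-28402 + √12) = 64553/(-28402 + 2*√3) ≈ -2.2731)
P(I) = 0
d(q) = 0 (d(q) = q*0 = 0)
d(-266)/j = 0/(-916717153/403336796 - 64553*√3/403336796) = 0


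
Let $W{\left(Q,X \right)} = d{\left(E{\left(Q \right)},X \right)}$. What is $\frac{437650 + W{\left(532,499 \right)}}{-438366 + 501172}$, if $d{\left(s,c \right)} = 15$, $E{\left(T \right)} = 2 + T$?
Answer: $\frac{437665}{62806} \approx 6.9685$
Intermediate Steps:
$W{\left(Q,X \right)} = 15$
$\frac{437650 + W{\left(532,499 \right)}}{-438366 + 501172} = \frac{437650 + 15}{-438366 + 501172} = \frac{437665}{62806}$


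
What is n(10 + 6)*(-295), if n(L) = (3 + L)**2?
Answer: -106495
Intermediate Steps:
n(10 + 6)*(-295) = (3 + (10 + 6))**2*(-295) = (3 + 16)**2*(-295) = 19**2*(-295) = 361*(-295) = -106495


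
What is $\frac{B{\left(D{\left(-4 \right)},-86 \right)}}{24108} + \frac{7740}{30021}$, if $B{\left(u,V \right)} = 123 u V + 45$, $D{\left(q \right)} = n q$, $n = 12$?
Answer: $\frac{1714547721}{80416252} \approx 21.321$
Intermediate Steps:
$D{\left(q \right)} = 12 q$
$B{\left(u,V \right)} = 45 + 123 V u$ ($B{\left(u,V \right)} = 123 V u + 45 = 45 + 123 V u$)
$\frac{B{\left(D{\left(-4 \right)},-86 \right)}}{24108} + \frac{7740}{30021} = \frac{45 + 123 \left(-86\right) 12 \left(-4\right)}{24108} + \frac{7740}{30021} = \left(45 + 123 \left(-86\right) \left(-48\right)\right) \frac{1}{24108} + 7740 \cdot \frac{1}{30021} = \left(45 + 507744\right) \frac{1}{24108} + \frac{2580}{10007} = 507789 \cdot \frac{1}{24108} + \frac{2580}{10007} = \frac{169263}{8036} + \frac{2580}{10007} = \frac{1714547721}{80416252}$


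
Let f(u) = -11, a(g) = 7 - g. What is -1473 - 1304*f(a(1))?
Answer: 12871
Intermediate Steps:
-1473 - 1304*f(a(1)) = -1473 - 1304*(-11) = -1473 + 14344 = 12871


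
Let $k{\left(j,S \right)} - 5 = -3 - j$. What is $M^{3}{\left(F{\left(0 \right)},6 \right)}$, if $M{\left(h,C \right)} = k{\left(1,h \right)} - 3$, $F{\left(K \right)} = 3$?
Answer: $-8$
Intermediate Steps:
$k{\left(j,S \right)} = 2 - j$ ($k{\left(j,S \right)} = 5 - \left(3 + j\right) = 2 - j$)
$M{\left(h,C \right)} = -2$ ($M{\left(h,C \right)} = \left(2 - 1\right) - 3 = 1 - 3 = -2$)
$M^{3}{\left(F{\left(0 \right)},6 \right)} = \left(-2\right)^{3} = -8$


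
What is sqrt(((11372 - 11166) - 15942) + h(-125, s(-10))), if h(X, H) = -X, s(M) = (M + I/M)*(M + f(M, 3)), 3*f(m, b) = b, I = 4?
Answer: I*sqrt(15611) ≈ 124.94*I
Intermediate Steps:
f(m, b) = b/3
s(M) = (1 + M)*(M + 4/M) (s(M) = (M + 4/M)*(M + (1/3)*3) = (M + 4/M)*(M + 1) = (M + 4/M)*(1 + M) = (1 + M)*(M + 4/M))
sqrt(((11372 - 11166) - 15942) + h(-125, s(-10))) = sqrt(((11372 - 11166) - 15942) - 1*(-125)) = sqrt((206 - 15942) + 125) = sqrt(-15736 + 125) = sqrt(-15611) = I*sqrt(15611)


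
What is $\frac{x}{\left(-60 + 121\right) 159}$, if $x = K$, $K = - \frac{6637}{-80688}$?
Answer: $\frac{6637}{782592912} \approx 8.4808 \cdot 10^{-6}$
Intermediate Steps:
$K = \frac{6637}{80688}$ ($K = \left(-6637\right) \left(- \frac{1}{80688}\right) = \frac{6637}{80688} \approx 0.082255$)
$x = \frac{6637}{80688} \approx 0.082255$
$\frac{x}{\left(-60 + 121\right) 159} = \frac{6637}{80688 \left(-60 + 121\right) 159} = \frac{6637}{80688 \cdot 61 \cdot 159} = \frac{6637}{80688 \cdot 9699} = \frac{6637}{80688} \cdot \frac{1}{9699} = \frac{6637}{782592912}$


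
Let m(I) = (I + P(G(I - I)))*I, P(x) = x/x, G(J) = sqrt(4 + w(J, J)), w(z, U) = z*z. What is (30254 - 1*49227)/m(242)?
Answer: -18973/58806 ≈ -0.32264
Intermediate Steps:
w(z, U) = z**2
G(J) = sqrt(4 + J**2)
P(x) = 1
m(I) = I*(1 + I) (m(I) = (I + 1)*I = (1 + I)*I = I*(1 + I))
(30254 - 1*49227)/m(242) = (30254 - 1*49227)/((242*(1 + 242))) = (30254 - 49227)/((242*243)) = -18973/58806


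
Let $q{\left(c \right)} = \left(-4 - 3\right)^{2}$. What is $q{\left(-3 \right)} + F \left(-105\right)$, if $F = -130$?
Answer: $13699$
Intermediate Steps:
$q{\left(c \right)} = 49$ ($q{\left(c \right)} = \left(-7\right)^{2} = 49$)
$q{\left(-3 \right)} + F \left(-105\right) = 49 - -13650 = 49 + 13650 = 13699$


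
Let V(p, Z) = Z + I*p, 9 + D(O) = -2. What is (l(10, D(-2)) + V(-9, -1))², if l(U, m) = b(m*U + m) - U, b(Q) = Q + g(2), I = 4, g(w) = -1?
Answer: 28561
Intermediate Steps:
D(O) = -11 (D(O) = -9 - 2 = -11)
b(Q) = -1 + Q (b(Q) = Q - 1 = -1 + Q)
V(p, Z) = Z + 4*p
l(U, m) = -1 + m - U + U*m (l(U, m) = (-1 + (m*U + m)) - U = (-1 + (U*m + m)) - U = (-1 + (m + U*m)) - U = (-1 + m + U*m) - U = -1 + m - U + U*m)
(l(10, D(-2)) + V(-9, -1))² = ((-1 - 1*10 - 11*(1 + 10)) + (-1 + 4*(-9)))² = ((-1 - 10 - 11*11) + (-1 - 36))² = ((-1 - 10 - 121) - 37)² = (-132 - 37)² = (-169)² = 28561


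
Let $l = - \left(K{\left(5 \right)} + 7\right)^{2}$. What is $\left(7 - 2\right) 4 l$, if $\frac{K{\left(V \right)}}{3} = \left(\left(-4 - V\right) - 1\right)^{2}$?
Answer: $-1884980$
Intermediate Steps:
$K{\left(V \right)} = 3 \left(-5 - V\right)^{2}$ ($K{\left(V \right)} = 3 \left(\left(-4 - V\right) - 1\right)^{2} = 3 \left(-5 - V\right)^{2}$)
$l = -94249$ ($l = - \left(3 \left(5 + 5\right)^{2} + 7\right)^{2} = - \left(3 \cdot 10^{2} + 7\right)^{2} = - \left(3 \cdot 100 + 7\right)^{2} = - \left(300 + 7\right)^{2} = - 307^{2} = \left(-1\right) 94249 = -94249$)
$\left(7 - 2\right) 4 l = \left(7 - 2\right) 4 \left(-94249\right) = 5 \cdot 4 \left(-94249\right) = 20 \left(-94249\right) = -1884980$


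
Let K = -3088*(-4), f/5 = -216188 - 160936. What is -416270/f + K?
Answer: 2329159451/188562 ≈ 12352.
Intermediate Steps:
f = -1885620 (f = 5*(-216188 - 160936) = 5*(-377124) = -1885620)
K = 12352
-416270/f + K = -416270/(-1885620) + 12352 = -416270*(-1/1885620) + 12352 = 41627/188562 + 12352 = 2329159451/188562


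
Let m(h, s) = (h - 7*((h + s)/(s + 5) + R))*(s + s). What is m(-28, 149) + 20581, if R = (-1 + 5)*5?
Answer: -31122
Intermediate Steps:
R = 20 (R = 4*5 = 20)
m(h, s) = 2*s*(-140 + h - 7*(h + s)/(5 + s)) (m(h, s) = (h - 7*((h + s)/(s + 5) + 20))*(s + s) = (h - 7*((h + s)/(5 + s) + 20))*(2*s) = (h - 7*(20 + (h + s)/(5 + s)))*(2*s) = (h + (-140 - 7*(h + s)/(5 + s)))*(2*s) = (-140 + h - 7*(h + s)/(5 + s))*(2*s) = 2*s*(-140 + h - 7*(h + s)/(5 + s)))
m(-28, 149) + 20581 = 2*149*(-700 - 147*149 - 2*(-28) - 28*149)/(5 + 149) + 20581 = 2*149*(-700 - 21903 + 56 - 4172)/154 + 20581 = 2*149*(1/154)*(-26719) + 20581 = -51703 + 20581 = -31122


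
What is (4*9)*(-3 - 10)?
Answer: -468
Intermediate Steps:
(4*9)*(-3 - 10) = 36*(-13) = -468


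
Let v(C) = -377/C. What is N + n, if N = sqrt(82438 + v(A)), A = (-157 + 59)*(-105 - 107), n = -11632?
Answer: -11632 + sqrt(181549540166)/1484 ≈ -11345.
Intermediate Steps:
A = 20776 (A = -98*(-212) = 20776)
N = sqrt(181549540166)/1484 (N = sqrt(82438 - 377/20776) = sqrt(1712731511/20776) = sqrt(181549540166)/1484 ≈ 287.12)
N + n = sqrt(181549540166)/1484 - 11632 = -11632 + sqrt(181549540166)/1484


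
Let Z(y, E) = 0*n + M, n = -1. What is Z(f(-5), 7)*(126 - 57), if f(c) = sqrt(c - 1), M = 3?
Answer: 207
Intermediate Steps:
f(c) = sqrt(-1 + c)
Z(y, E) = 3 (Z(y, E) = 0*(-1) + 3 = 0 + 3 = 3)
Z(f(-5), 7)*(126 - 57) = 3*(126 - 57) = 3*69 = 207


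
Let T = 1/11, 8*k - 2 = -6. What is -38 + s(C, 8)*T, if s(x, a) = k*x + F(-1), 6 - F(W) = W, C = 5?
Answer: -827/22 ≈ -37.591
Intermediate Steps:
F(W) = 6 - W
k = -½ (k = ¼ + (⅛)*(-6) = ¼ - ¾ = -½ ≈ -0.50000)
T = 1/11 ≈ 0.090909
s(x, a) = 7 - x/2 (s(x, a) = -x/2 + (6 - 1*(-1)) = -x/2 + (6 + 1) = -x/2 + 7 = 7 - x/2)
-38 + s(C, 8)*T = -38 + (7 - ½*5)*(1/11) = -38 + (7 - 5/2)*(1/11) = -38 + (9/2)*(1/11) = -38 + 9/22 = -827/22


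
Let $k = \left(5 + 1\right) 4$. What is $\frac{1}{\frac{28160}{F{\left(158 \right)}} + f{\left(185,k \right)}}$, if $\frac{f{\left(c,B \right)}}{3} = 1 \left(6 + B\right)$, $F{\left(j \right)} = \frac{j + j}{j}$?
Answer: $\frac{1}{14170} \approx 7.0572 \cdot 10^{-5}$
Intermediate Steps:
$F{\left(j \right)} = 2$ ($F{\left(j \right)} = \frac{2 j}{j} = 2$)
$k = 24$ ($k = 6 \cdot 4 = 24$)
$f{\left(c,B \right)} = 18 + 3 B$ ($f{\left(c,B \right)} = 3 \cdot 1 \left(6 + B\right) = 3 \left(6 + B\right) = 18 + 3 B$)
$\frac{1}{\frac{28160}{F{\left(158 \right)}} + f{\left(185,k \right)}} = \frac{1}{\frac{28160}{2} + \left(18 + 3 \cdot 24\right)} = \frac{1}{28160 \cdot \frac{1}{2} + \left(18 + 72\right)} = \frac{1}{14080 + 90} = \frac{1}{14170}$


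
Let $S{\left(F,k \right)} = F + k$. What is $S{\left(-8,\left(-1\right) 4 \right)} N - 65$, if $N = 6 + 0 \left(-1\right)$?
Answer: $-137$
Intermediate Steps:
$N = 6$ ($N = 6 + 0 = 6$)
$S{\left(-8,\left(-1\right) 4 \right)} N - 65 = \left(-8 - 4\right) 6 - 65 = \left(-12\right) 6 - 65 = -72 - 65 = -137$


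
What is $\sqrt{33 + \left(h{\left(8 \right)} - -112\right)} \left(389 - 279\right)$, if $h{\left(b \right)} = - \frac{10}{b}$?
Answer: $275 \sqrt{23} \approx 1318.9$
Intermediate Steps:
$\sqrt{33 + \left(h{\left(8 \right)} - -112\right)} \left(389 - 279\right) = \sqrt{33 - \left(-112 + \frac{10}{8}\right)} \left(389 - 279\right) = \sqrt{33 + \left(\left(-10\right) \frac{1}{8} + 112\right)} 110 = \sqrt{33 + \left(- \frac{5}{4} + 112\right)} 110 = \sqrt{33 + \frac{443}{4}} \cdot 110 = \sqrt{\frac{575}{4}} \cdot 110 = \frac{5 \sqrt{23}}{2} \cdot 110 = 275 \sqrt{23}$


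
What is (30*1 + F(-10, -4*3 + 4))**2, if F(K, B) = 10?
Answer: 1600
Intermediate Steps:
(30*1 + F(-10, -4*3 + 4))**2 = (30*1 + 10)**2 = (30 + 10)**2 = 40**2 = 1600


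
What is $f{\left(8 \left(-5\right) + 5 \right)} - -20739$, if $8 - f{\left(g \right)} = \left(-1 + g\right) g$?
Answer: $19487$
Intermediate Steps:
$f{\left(g \right)} = 8 - g \left(-1 + g\right)$ ($f{\left(g \right)} = 8 - \left(-1 + g\right) g = 8 - g \left(-1 + g\right)$)
$f{\left(8 \left(-5\right) + 5 \right)} - -20739 = \left(8 + \left(8 \left(-5\right) + 5\right) - \left(8 \left(-5\right) + 5\right)^{2}\right) - -20739 = \left(8 + \left(-40 + 5\right) - \left(-40 + 5\right)^{2}\right) + 20739 = \left(8 - 35 - \left(-35\right)^{2}\right) + 20739 = \left(8 - 35 - 1225\right) + 20739 = -1252 + 20739 = 19487$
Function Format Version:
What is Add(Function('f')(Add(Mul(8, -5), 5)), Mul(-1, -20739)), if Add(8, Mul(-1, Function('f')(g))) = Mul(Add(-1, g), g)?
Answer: 19487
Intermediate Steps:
Function('f')(g) = Add(8, Mul(-1, g, Add(-1, g))) (Function('f')(g) = Add(8, Mul(-1, Mul(Add(-1, g), g))) = Add(8, Mul(-1, Mul(g, Add(-1, g)))) = Add(8, Mul(-1, g, Add(-1, g))))
Add(Function('f')(Add(Mul(8, -5), 5)), Mul(-1, -20739)) = Add(Add(8, Add(Mul(8, -5), 5), Mul(-1, Pow(Add(Mul(8, -5), 5), 2))), Mul(-1, -20739)) = Add(Add(8, Add(-40, 5), Mul(-1, Pow(Add(-40, 5), 2))), 20739) = Add(Add(8, -35, Mul(-1, Pow(-35, 2))), 20739) = Add(Add(8, -35, Mul(-1, 1225)), 20739) = Add(Add(8, -35, -1225), 20739) = Add(-1252, 20739) = 19487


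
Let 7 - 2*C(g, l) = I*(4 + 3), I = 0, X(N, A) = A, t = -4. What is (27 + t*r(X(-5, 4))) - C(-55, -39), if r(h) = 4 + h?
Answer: -17/2 ≈ -8.5000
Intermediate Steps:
C(g, l) = 7/2 (C(g, l) = 7/2 - 0*(4 + 3) = 7/2 - 0*7 = 7/2 - ½*0 = 7/2 + 0 = 7/2)
(27 + t*r(X(-5, 4))) - C(-55, -39) = (27 - 4*(4 + 4)) - 1*7/2 = (27 - 4*8) - 7/2 = (27 - 32) - 7/2 = -5 - 7/2 = -17/2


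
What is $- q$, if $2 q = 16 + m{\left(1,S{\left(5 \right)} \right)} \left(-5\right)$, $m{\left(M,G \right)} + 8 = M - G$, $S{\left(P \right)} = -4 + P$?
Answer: $-28$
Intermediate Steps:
$m{\left(M,G \right)} = -8 + M - G$ ($m{\left(M,G \right)} = -8 - \left(G - M\right) = -8 + M - G$)
$q = 28$ ($q = \frac{16 + \left(-8 + 1 - \left(-4 + 5\right)\right) \left(-5\right)}{2} = \frac{16 + \left(-8 + 1 - 1\right) \left(-5\right)}{2} = \frac{16 - -40}{2} = \frac{16 + 40}{2} = \frac{1}{2} \cdot 56 = 28$)
$- q = \left(-1\right) 28 = -28$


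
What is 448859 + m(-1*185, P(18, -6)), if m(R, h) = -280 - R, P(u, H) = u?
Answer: 448764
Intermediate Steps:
448859 + m(-1*185, P(18, -6)) = 448859 + (-280 - (-1)*185) = 448859 + (-280 - 1*(-185)) = 448859 + (-280 + 185) = 448859 - 95 = 448764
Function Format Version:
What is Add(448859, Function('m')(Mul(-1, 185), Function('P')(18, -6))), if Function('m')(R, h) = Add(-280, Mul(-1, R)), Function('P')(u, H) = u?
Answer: 448764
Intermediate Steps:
Add(448859, Function('m')(Mul(-1, 185), Function('P')(18, -6))) = Add(448859, Add(-280, Mul(-1, Mul(-1, 185)))) = Add(448859, Add(-280, Mul(-1, -185))) = Add(448859, Add(-280, 185)) = Add(448859, -95) = 448764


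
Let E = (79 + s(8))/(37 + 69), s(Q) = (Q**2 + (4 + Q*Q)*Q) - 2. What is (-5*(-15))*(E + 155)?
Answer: 1283625/106 ≈ 12110.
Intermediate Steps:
s(Q) = -2 + Q**2 + Q*(4 + Q**2) (s(Q) = (Q**2 + (4 + Q**2)*Q) - 2 = (Q**2 + Q*(4 + Q**2)) - 2 = -2 + Q**2 + Q*(4 + Q**2))
E = 685/106 (E = (79 + (-2 + 8**2 + 8**3 + 4*8))/(37 + 69) = (79 + (-2 + 64 + 512 + 32))/106 = (79 + 606)*(1/106) = 685*(1/106) = 685/106 ≈ 6.4623)
(-5*(-15))*(E + 155) = (-5*(-15))*(685/106 + 155) = 75*(17115/106) = 1283625/106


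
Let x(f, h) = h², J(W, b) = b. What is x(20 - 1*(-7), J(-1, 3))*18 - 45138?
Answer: -44976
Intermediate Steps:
x(20 - 1*(-7), J(-1, 3))*18 - 45138 = 3²*18 - 45138 = 9*18 - 45138 = 162 - 45138 = -44976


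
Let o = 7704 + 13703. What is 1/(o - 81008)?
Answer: -1/59601 ≈ -1.6778e-5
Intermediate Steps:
o = 21407
1/(o - 81008) = 1/(21407 - 81008) = 1/(-59601) = -1/59601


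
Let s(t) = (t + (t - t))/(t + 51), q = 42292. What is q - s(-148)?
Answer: 4102176/97 ≈ 42291.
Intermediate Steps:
s(t) = t/(51 + t) (s(t) = (t + 0)/(51 + t) = t/(51 + t))
q - s(-148) = 42292 - (-148)/(51 - 148) = 42292 - (-148)/(-97) = 42292 - (-148)*(-1)/97 = 42292 - 1*148/97 = 42292 - 148/97 = 4102176/97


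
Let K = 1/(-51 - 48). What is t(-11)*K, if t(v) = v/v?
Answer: -1/99 ≈ -0.010101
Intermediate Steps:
t(v) = 1
K = -1/99 (K = 1/(-99) = -1/99 ≈ -0.010101)
t(-11)*K = 1*(-1/99) = -1/99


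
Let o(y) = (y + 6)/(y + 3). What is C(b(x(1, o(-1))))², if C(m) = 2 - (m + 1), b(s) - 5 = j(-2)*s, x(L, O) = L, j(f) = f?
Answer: 4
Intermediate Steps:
o(y) = (6 + y)/(3 + y)
b(s) = 5 - 2*s
C(m) = 1 - m (C(m) = 2 - (1 + m) = 2 + (-1 - m) = 1 - m)
C(b(x(1, o(-1))))² = (1 - (5 - 2*1))² = (1 - (5 - 2))² = (1 - 1*3)² = (1 - 3)² = (-2)² = 4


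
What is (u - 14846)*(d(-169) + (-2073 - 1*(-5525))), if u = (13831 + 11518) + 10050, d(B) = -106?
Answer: 68770338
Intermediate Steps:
u = 35399 (u = 25349 + 10050 = 35399)
(u - 14846)*(d(-169) + (-2073 - 1*(-5525))) = (35399 - 14846)*(-106 + (-2073 - 1*(-5525))) = 20553*(-106 + (-2073 + 5525)) = 20553*(-106 + 3452) = 20553*3346 = 68770338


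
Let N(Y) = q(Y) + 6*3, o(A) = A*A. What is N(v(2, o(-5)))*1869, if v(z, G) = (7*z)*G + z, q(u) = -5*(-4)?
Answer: 71022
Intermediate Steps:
q(u) = 20
o(A) = A**2
v(z, G) = z + 7*G*z (v(z, G) = 7*G*z + z = z + 7*G*z)
N(Y) = 38 (N(Y) = 20 + 6*3 = 20 + 18 = 38)
N(v(2, o(-5)))*1869 = 38*1869 = 71022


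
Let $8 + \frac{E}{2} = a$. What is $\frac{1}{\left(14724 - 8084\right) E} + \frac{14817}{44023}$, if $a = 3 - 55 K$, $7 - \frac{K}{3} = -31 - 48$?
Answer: $\frac{2793146699177}{8298758120800} \approx 0.33657$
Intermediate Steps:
$K = 258$ ($K = 21 - 3 \left(-31 - 48\right) = 21 - -237 = 21 + 237 = 258$)
$a = -14187$ ($a = 3 - 14190 = -14187$)
$E = -28390$ ($E = -16 + 2 \left(-14187\right) = -16 - 28374 = -28390$)
$\frac{1}{\left(14724 - 8084\right) E} + \frac{14817}{44023} = \frac{1}{\left(14724 - 8084\right) \left(-28390\right)} + \frac{14817}{44023} = \frac{1}{6640} \left(- \frac{1}{28390}\right) + 14817 \cdot \frac{1}{44023} = \frac{1}{6640} \left(- \frac{1}{28390}\right) + \frac{14817}{44023} = - \frac{1}{188509600} + \frac{14817}{44023} = \frac{2793146699177}{8298758120800}$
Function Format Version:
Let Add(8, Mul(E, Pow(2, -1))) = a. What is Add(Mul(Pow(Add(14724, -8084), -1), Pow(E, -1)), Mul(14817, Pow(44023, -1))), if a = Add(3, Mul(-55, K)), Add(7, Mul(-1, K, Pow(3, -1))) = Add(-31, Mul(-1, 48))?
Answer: Rational(2793146699177, 8298758120800) ≈ 0.33657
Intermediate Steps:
K = 258 (K = Add(21, Mul(-3, Add(-31, Mul(-1, 48)))) = Add(21, Mul(-3, Add(-31, -48))) = Add(21, Mul(-3, -79)) = Add(21, 237) = 258)
a = -14187 (a = Add(3, Mul(-55, 258)) = Add(3, -14190) = -14187)
E = -28390 (E = Add(-16, Mul(2, -14187)) = Add(-16, -28374) = -28390)
Add(Mul(Pow(Add(14724, -8084), -1), Pow(E, -1)), Mul(14817, Pow(44023, -1))) = Add(Mul(Pow(Add(14724, -8084), -1), Pow(-28390, -1)), Mul(14817, Pow(44023, -1))) = Add(Mul(Pow(6640, -1), Rational(-1, 28390)), Mul(14817, Rational(1, 44023))) = Add(Mul(Rational(1, 6640), Rational(-1, 28390)), Rational(14817, 44023)) = Add(Rational(-1, 188509600), Rational(14817, 44023)) = Rational(2793146699177, 8298758120800)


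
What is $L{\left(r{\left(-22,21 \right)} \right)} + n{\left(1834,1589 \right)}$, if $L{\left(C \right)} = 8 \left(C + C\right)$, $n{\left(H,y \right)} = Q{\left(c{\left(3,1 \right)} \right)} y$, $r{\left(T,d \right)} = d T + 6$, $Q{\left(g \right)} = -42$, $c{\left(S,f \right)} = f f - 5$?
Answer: $-74034$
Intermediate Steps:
$c{\left(S,f \right)} = -5 + f^{2}$ ($c{\left(S,f \right)} = f^{2} - 5 = -5 + f^{2}$)
$r{\left(T,d \right)} = 6 + T d$ ($r{\left(T,d \right)} = T d + 6 = 6 + T d$)
$n{\left(H,y \right)} = - 42 y$
$L{\left(C \right)} = 16 C$ ($L{\left(C \right)} = 8 \cdot 2 C = 16 C$)
$L{\left(r{\left(-22,21 \right)} \right)} + n{\left(1834,1589 \right)} = 16 \left(6 - 462\right) - 66738 = 16 \left(-456\right) - 66738 = -7296 - 66738 = -74034$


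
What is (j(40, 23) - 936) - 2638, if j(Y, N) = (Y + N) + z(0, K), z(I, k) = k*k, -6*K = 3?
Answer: -14043/4 ≈ -3510.8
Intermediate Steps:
K = -1/2 (K = -1/6*3 = -1/2 ≈ -0.50000)
z(I, k) = k**2
j(Y, N) = 1/4 + N + Y (j(Y, N) = (Y + N) + (-1/2)**2 = (N + Y) + 1/4 = 1/4 + N + Y)
(j(40, 23) - 936) - 2638 = ((1/4 + 23 + 40) - 936) - 2638 = (253/4 - 936) - 2638 = -3491/4 - 2638 = -14043/4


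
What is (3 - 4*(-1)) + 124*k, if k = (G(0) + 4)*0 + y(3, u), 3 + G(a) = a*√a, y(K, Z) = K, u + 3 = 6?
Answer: 379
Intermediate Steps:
u = 3 (u = -3 + 6 = 3)
G(a) = -3 + a^(3/2) (G(a) = -3 + a*√a = -3 + a^(3/2))
k = 3 (k = ((-3 + 0^(3/2)) + 4)*0 + 3 = ((-3 + 0) + 4)*0 + 3 = (-3 + 4)*0 + 3 = 1*0 + 3 = 0 + 3 = 3)
(3 - 4*(-1)) + 124*k = (3 - 4*(-1)) + 124*3 = (3 + 4) + 372 = 7 + 372 = 379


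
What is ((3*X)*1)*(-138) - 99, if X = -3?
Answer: 1143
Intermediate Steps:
((3*X)*1)*(-138) - 99 = ((3*(-3))*1)*(-138) - 99 = -9*1*(-138) - 99 = -9*(-138) - 99 = 1242 - 99 = 1143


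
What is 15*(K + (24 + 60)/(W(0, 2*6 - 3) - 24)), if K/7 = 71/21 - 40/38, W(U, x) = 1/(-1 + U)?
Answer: 18437/95 ≈ 194.07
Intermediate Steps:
K = 929/57 (K = 7*(71/21 - 40/38) = 7*(71*(1/21) - 40*1/38) = 7*(71/21 - 20/19) = 7*(929/399) = 929/57 ≈ 16.298)
15*(K + (24 + 60)/(W(0, 2*6 - 3) - 24)) = 15*(929/57 + (24 + 60)/(1/(-1 + 0) - 24)) = 15*(929/57 + 84/(1/(-1) - 24)) = 15*(929/57 + 84/(-1 - 24)) = 15*(929/57 + 84/(-25)) = 15*(929/57 + 84*(-1/25)) = 15*(929/57 - 84/25) = 15*(18437/1425) = 18437/95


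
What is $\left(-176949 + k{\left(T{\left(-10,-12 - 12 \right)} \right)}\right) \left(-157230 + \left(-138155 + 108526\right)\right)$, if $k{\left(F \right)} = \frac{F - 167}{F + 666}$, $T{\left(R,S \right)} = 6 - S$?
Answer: $\frac{23012926780619}{696} \approx 3.3065 \cdot 10^{10}$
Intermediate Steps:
$k{\left(F \right)} = \frac{-167 + F}{666 + F}$
$\left(-176949 + k{\left(T{\left(-10,-12 - 12 \right)} \right)}\right) \left(-157230 + \left(-138155 + 108526\right)\right) = \left(-176949 + \frac{-167 + \left(6 - \left(-12 - 12\right)\right)}{666 + \left(6 - \left(-12 - 12\right)\right)}\right) \left(-157230 + \left(-138155 + 108526\right)\right) = \left(-176949 + \frac{-167 + \left(6 - \left(-12 - 12\right)\right)}{666 + \left(6 - \left(-12 - 12\right)\right)}\right) \left(-157230 - 29629\right) = \left(-176949 + \frac{-167 + \left(6 - -24\right)}{666 + \left(6 - -24\right)}\right) \left(-186859\right) = \left(-176949 + \frac{-167 + \left(6 + 24\right)}{666 + \left(6 + 24\right)}\right) \left(-186859\right) = \left(-176949 + \frac{-167 + 30}{666 + 30}\right) \left(-186859\right) = \left(-176949 + \frac{1}{696} \left(-137\right)\right) \left(-186859\right) = \left(-176949 - \frac{137}{696}\right) \left(-186859\right) = \left(- \frac{123156641}{696}\right) \left(-186859\right) = \frac{23012926780619}{696}$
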